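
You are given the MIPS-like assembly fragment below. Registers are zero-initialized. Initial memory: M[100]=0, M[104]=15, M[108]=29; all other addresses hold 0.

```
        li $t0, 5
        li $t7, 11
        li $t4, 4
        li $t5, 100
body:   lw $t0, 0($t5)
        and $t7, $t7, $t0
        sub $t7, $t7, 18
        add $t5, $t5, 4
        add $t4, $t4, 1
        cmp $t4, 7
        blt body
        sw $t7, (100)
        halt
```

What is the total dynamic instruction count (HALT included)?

27

li $t0, 5 → $t0=5
li $t7, 11 → $t7=11
li $t4, 4 → $t4=4
li $t5, 100 → $t5=100
lw $t0, 0($t5) → $t0=M[100]=0
and $t7, $t7, $t0 → $t7=11&0=0
sub $t7, $t7, 18 → $t7=0-18=-18
add $t5, $t5, 4 → $t5=100+4=104
add $t4, $t4, 1 → $t4=4+1=5
cmp $t4, 7  (cmp 5,7)
blt body: taken
lw $t0, 0($t5) → $t0=M[104]=15
and $t7, $t7, $t0 → $t7=(-18)&15=14
sub $t7, $t7, 18 → $t7=14-18=-4
add $t5, $t5, 4 → $t5=104+4=108
add $t4, $t4, 1 → $t4=5+1=6
cmp $t4, 7  (cmp 6,7)
blt body: taken
lw $t0, 0($t5) → $t0=M[108]=29
and $t7, $t7, $t0 → $t7=(-4)&29=28
sub $t7, $t7, 18 → $t7=28-18=10
add $t5, $t5, 4 → $t5=108+4=112
add $t4, $t4, 1 → $t4=6+1=7
cmp $t4, 7  (cmp 7,7)
blt body: not taken
sw $t7, (100) → M[100]=10
halt.
Total executed instructions: 27.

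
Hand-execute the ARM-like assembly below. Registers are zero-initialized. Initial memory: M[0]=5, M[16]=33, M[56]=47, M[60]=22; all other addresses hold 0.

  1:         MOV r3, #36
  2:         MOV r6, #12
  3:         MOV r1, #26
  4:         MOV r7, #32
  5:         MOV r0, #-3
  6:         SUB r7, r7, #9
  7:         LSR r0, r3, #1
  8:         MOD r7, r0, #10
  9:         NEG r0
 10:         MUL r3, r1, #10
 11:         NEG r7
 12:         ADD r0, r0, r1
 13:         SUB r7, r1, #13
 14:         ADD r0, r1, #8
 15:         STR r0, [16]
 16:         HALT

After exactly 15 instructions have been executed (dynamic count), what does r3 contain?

after MOV r3, #36: r3=36
after MOV r6, #12: r6=12
after MOV r1, #26: r1=26
after MOV r7, #32: r7=32
after MOV r0, #-3: r0=-3
after SUB r7, r7, #9: r7=32-9=23
after LSR r0, r3, #1: r0=36>>1=18
after MOD r7, r0, #10: r7=18%10=8
after NEG r0: r0=-(18)=-18
after MUL r3, r1, #10: r3=26*10=260
after NEG r7: r7=-(8)=-8
after ADD r0, r0, r1: r0=(-18)+26=8
after SUB r7, r1, #13: r7=26-13=13
after ADD r0, r1, #8: r0=26+8=34
STR r0, [16] → M[16]=34
After step 15: r3 = 260.

260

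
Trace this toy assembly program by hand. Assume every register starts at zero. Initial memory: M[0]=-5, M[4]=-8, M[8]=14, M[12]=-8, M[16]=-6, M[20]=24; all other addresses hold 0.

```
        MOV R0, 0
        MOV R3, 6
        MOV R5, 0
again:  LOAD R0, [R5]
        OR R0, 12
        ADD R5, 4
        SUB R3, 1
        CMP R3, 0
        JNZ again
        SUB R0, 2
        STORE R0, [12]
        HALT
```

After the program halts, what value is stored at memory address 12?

26

R0=0
R3=6
R5=0
R0=M[0]=-5
R0=(-5)|12=-1
R5=0+4=4
R3=6-1=5
CMP R3, 0  (cmp 5,0)
JNZ again: taken
R0=M[4]=-8
R0=(-8)|12=-4
R5=4+4=8
R3=5-1=4
CMP R3, 0  (cmp 4,0)
JNZ again: taken
R0=M[8]=14
R0=14|12=14
R5=8+4=12
R3=4-1=3
CMP R3, 0  (cmp 3,0)
JNZ again: taken
R0=M[12]=-8
R0=(-8)|12=-4
R5=12+4=16
R3=3-1=2
CMP R3, 0  (cmp 2,0)
JNZ again: taken
R0=M[16]=-6
R0=(-6)|12=-2
R5=16+4=20
R3=2-1=1
CMP R3, 0  (cmp 1,0)
JNZ again: taken
R0=M[20]=24
R0=24|12=28
R5=20+4=24
R3=1-1=0
CMP R3, 0  (cmp 0,0)
JNZ again: not taken
R0=28-2=26
STORE R0, [12] → M[12]=26
halt.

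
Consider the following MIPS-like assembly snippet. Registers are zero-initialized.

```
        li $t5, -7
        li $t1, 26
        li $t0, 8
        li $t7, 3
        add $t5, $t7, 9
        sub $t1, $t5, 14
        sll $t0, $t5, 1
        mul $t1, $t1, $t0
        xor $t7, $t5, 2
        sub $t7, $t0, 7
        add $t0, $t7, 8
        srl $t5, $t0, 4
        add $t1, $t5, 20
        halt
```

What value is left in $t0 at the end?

li $t5, -7 → $t5=-7
li $t1, 26 → $t1=26
li $t0, 8 → $t0=8
li $t7, 3 → $t7=3
add $t5, $t7, 9 → $t5=3+9=12
sub $t1, $t5, 14 → $t1=12-14=-2
sll $t0, $t5, 1 → $t0=12<<1=24
mul $t1, $t1, $t0 → $t1=(-2)*24=-48
xor $t7, $t5, 2 → $t7=12^2=14
sub $t7, $t0, 7 → $t7=24-7=17
add $t0, $t7, 8 → $t0=17+8=25
srl $t5, $t0, 4 → $t5=25>>4=1
add $t1, $t5, 20 → $t1=1+20=21
halt.

25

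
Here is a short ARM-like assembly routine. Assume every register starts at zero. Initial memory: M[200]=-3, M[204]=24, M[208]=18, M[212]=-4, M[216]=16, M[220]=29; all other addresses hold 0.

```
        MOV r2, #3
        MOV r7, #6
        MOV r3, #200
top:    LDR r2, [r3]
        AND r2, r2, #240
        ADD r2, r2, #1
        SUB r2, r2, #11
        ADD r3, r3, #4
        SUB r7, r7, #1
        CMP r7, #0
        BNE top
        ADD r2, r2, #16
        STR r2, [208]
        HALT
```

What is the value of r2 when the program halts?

22

MOV r2, #3 → r2=3
MOV r7, #6 → r7=6
MOV r3, #200 → r3=200
LDR r2, [r3] → r2=M[200]=-3
AND r2, r2, #240 → r2=(-3)&240=240
ADD r2, r2, #1 → r2=240+1=241
SUB r2, r2, #11 → r2=241-11=230
ADD r3, r3, #4 → r3=200+4=204
SUB r7, r7, #1 → r7=6-1=5
CMP r7, #0  (cmp 5,0)
BNE top: taken
LDR r2, [r3] → r2=M[204]=24
AND r2, r2, #240 → r2=24&240=16
ADD r2, r2, #1 → r2=16+1=17
SUB r2, r2, #11 → r2=17-11=6
ADD r3, r3, #4 → r3=204+4=208
SUB r7, r7, #1 → r7=5-1=4
CMP r7, #0  (cmp 4,0)
BNE top: taken
LDR r2, [r3] → r2=M[208]=18
AND r2, r2, #240 → r2=18&240=16
ADD r2, r2, #1 → r2=16+1=17
SUB r2, r2, #11 → r2=17-11=6
ADD r3, r3, #4 → r3=208+4=212
SUB r7, r7, #1 → r7=4-1=3
CMP r7, #0  (cmp 3,0)
BNE top: taken
LDR r2, [r3] → r2=M[212]=-4
AND r2, r2, #240 → r2=(-4)&240=240
ADD r2, r2, #1 → r2=240+1=241
SUB r2, r2, #11 → r2=241-11=230
ADD r3, r3, #4 → r3=212+4=216
SUB r7, r7, #1 → r7=3-1=2
CMP r7, #0  (cmp 2,0)
BNE top: taken
LDR r2, [r3] → r2=M[216]=16
AND r2, r2, #240 → r2=16&240=16
ADD r2, r2, #1 → r2=16+1=17
SUB r2, r2, #11 → r2=17-11=6
ADD r3, r3, #4 → r3=216+4=220
SUB r7, r7, #1 → r7=2-1=1
CMP r7, #0  (cmp 1,0)
BNE top: taken
LDR r2, [r3] → r2=M[220]=29
AND r2, r2, #240 → r2=29&240=16
ADD r2, r2, #1 → r2=16+1=17
SUB r2, r2, #11 → r2=17-11=6
ADD r3, r3, #4 → r3=220+4=224
SUB r7, r7, #1 → r7=1-1=0
CMP r7, #0  (cmp 0,0)
BNE top: not taken
ADD r2, r2, #16 → r2=6+16=22
STR r2, [208] → M[208]=22
halt.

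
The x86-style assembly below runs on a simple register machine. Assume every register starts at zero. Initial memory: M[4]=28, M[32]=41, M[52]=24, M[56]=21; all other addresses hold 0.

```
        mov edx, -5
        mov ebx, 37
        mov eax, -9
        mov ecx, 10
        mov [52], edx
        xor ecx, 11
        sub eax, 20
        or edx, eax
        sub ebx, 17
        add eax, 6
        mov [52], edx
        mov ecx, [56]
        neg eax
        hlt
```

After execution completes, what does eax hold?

edx=-5
ebx=37
eax=-9
ecx=10
mov [52], edx → M[52]=-5
ecx=10^11=1
eax=(-9)-20=-29
edx=(-5)|(-29)=-5
ebx=37-17=20
eax=(-29)+6=-23
mov [52], edx → M[52]=-5
ecx=M[56]=21
eax=-(-23)=23
halt.

23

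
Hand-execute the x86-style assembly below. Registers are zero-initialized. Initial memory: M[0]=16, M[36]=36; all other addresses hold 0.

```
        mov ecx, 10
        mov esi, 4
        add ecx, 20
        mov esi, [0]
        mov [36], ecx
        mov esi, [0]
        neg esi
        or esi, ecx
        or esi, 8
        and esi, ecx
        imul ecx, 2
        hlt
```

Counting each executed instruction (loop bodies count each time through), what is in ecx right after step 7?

ecx=10
esi=4
ecx=10+20=30
esi=M[0]=16
mov [36], ecx → M[36]=30
esi=M[0]=16
esi=-(16)=-16
After step 7: ecx = 30.

30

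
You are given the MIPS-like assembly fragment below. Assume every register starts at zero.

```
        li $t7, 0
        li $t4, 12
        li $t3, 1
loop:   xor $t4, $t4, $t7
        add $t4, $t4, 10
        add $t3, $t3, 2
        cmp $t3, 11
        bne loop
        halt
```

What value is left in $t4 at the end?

li $t7, 0 → $t7=0
li $t4, 12 → $t4=12
li $t3, 1 → $t3=1
xor $t4, $t4, $t7 → $t4=12^0=12
add $t4, $t4, 10 → $t4=12+10=22
add $t3, $t3, 2 → $t3=1+2=3
cmp $t3, 11  (cmp 3,11)
bne loop: taken
xor $t4, $t4, $t7 → $t4=22^0=22
add $t4, $t4, 10 → $t4=22+10=32
add $t3, $t3, 2 → $t3=3+2=5
cmp $t3, 11  (cmp 5,11)
bne loop: taken
xor $t4, $t4, $t7 → $t4=32^0=32
add $t4, $t4, 10 → $t4=32+10=42
add $t3, $t3, 2 → $t3=5+2=7
cmp $t3, 11  (cmp 7,11)
bne loop: taken
xor $t4, $t4, $t7 → $t4=42^0=42
add $t4, $t4, 10 → $t4=42+10=52
add $t3, $t3, 2 → $t3=7+2=9
cmp $t3, 11  (cmp 9,11)
bne loop: taken
xor $t4, $t4, $t7 → $t4=52^0=52
add $t4, $t4, 10 → $t4=52+10=62
add $t3, $t3, 2 → $t3=9+2=11
cmp $t3, 11  (cmp 11,11)
bne loop: not taken
halt.

62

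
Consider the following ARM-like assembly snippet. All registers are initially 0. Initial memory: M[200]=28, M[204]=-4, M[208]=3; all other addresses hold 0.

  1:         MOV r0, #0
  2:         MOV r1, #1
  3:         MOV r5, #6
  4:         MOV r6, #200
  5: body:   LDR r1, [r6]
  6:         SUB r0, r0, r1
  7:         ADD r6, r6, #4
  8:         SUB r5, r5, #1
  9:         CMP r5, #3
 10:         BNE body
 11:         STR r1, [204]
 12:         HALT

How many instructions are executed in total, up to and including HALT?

24

after MOV r0, #0: r0=0
after MOV r1, #1: r1=1
after MOV r5, #6: r5=6
after MOV r6, #200: r6=200
after LDR r1, [r6]: r1=M[200]=28
after SUB r0, r0, r1: r0=0-28=-28
after ADD r6, r6, #4: r6=200+4=204
after SUB r5, r5, #1: r5=6-1=5
CMP r5, #3  (cmp 5,3)
BNE body: taken
after LDR r1, [r6]: r1=M[204]=-4
after SUB r0, r0, r1: r0=(-28)-(-4)=-24
after ADD r6, r6, #4: r6=204+4=208
after SUB r5, r5, #1: r5=5-1=4
CMP r5, #3  (cmp 4,3)
BNE body: taken
after LDR r1, [r6]: r1=M[208]=3
after SUB r0, r0, r1: r0=(-24)-3=-27
after ADD r6, r6, #4: r6=208+4=212
after SUB r5, r5, #1: r5=4-1=3
CMP r5, #3  (cmp 3,3)
BNE body: not taken
STR r1, [204] → M[204]=3
halt.
Total executed instructions: 24.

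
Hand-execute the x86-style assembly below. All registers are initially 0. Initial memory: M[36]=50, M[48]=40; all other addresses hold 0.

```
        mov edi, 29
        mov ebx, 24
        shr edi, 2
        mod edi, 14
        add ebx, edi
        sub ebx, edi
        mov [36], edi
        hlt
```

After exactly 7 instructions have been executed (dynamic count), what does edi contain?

edi=29
ebx=24
edi=29>>2=7
edi=7%14=7
ebx=24+7=31
ebx=31-7=24
mov [36], edi → M[36]=7
After step 7: edi = 7.

7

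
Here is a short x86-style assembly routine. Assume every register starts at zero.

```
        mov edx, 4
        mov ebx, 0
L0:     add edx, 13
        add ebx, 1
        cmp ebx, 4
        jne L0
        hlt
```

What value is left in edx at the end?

56

edx=4
ebx=0
edx=4+13=17
ebx=0+1=1
cmp ebx, 4  (cmp 1,4)
jne L0: taken
edx=17+13=30
ebx=1+1=2
cmp ebx, 4  (cmp 2,4)
jne L0: taken
edx=30+13=43
ebx=2+1=3
cmp ebx, 4  (cmp 3,4)
jne L0: taken
edx=43+13=56
ebx=3+1=4
cmp ebx, 4  (cmp 4,4)
jne L0: not taken
halt.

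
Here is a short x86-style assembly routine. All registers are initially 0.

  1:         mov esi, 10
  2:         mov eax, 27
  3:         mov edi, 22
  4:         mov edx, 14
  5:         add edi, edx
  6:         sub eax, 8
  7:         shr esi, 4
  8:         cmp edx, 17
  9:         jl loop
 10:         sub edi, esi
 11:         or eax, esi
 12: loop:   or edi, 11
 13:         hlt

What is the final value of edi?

47

mov esi, 10 → esi=10
mov eax, 27 → eax=27
mov edi, 22 → edi=22
mov edx, 14 → edx=14
add edi, edx → edi=22+14=36
sub eax, 8 → eax=27-8=19
shr esi, 4 → esi=10>>4=0
cmp edx, 17  (cmp 14,17)
jl loop: taken
or edi, 11 → edi=36|11=47
halt.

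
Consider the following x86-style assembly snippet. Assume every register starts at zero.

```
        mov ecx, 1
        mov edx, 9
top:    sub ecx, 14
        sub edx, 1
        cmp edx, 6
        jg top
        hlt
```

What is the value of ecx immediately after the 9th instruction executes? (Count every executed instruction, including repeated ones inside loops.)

-27

ecx=1
edx=9
ecx=1-14=-13
edx=9-1=8
cmp edx, 6  (cmp 8,6)
jg top: taken
ecx=(-13)-14=-27
edx=8-1=7
cmp edx, 6  (cmp 7,6)
After step 9: ecx = -27.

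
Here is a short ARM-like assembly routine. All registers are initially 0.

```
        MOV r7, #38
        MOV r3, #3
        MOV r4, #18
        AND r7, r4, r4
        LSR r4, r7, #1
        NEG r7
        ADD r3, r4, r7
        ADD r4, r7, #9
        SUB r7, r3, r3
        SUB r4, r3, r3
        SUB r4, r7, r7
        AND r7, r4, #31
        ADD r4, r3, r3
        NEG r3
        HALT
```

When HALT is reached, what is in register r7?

r7=38
r3=3
r4=18
r7=18&18=18
r4=18>>1=9
r7=-(18)=-18
r3=9+(-18)=-9
r4=(-18)+9=-9
r7=(-9)-(-9)=0
r4=(-9)-(-9)=0
r4=0-0=0
r7=0&31=0
r4=(-9)+(-9)=-18
r3=-(-9)=9
halt.

0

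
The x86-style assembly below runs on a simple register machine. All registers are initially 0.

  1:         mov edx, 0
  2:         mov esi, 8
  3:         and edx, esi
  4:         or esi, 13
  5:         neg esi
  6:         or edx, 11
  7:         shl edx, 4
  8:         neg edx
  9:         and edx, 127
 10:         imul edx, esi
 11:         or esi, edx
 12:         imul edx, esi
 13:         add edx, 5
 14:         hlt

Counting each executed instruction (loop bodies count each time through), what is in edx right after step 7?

176

after mov edx, 0: edx=0
after mov esi, 8: esi=8
after and edx, esi: edx=0&8=0
after or esi, 13: esi=8|13=13
after neg esi: esi=-(13)=-13
after or edx, 11: edx=0|11=11
after shl edx, 4: edx=11<<4=176
After step 7: edx = 176.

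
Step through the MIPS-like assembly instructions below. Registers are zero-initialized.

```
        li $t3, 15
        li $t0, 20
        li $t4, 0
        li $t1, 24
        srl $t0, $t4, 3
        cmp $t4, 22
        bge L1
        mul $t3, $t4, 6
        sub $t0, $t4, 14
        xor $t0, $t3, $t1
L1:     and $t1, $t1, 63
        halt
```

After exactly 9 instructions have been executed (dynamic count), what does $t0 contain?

-14

li $t3, 15 → $t3=15
li $t0, 20 → $t0=20
li $t4, 0 → $t4=0
li $t1, 24 → $t1=24
srl $t0, $t4, 3 → $t0=0>>3=0
cmp $t4, 22  (cmp 0,22)
bge L1: not taken
mul $t3, $t4, 6 → $t3=0*6=0
sub $t0, $t4, 14 → $t0=0-14=-14
After step 9: $t0 = -14.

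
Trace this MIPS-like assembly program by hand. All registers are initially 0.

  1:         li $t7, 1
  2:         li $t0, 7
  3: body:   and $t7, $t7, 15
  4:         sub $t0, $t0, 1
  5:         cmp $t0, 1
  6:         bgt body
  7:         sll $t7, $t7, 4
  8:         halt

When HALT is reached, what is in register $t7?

after li $t7, 1: $t7=1
after li $t0, 7: $t0=7
after and $t7, $t7, 15: $t7=1&15=1
after sub $t0, $t0, 1: $t0=7-1=6
cmp $t0, 1  (cmp 6,1)
bgt body: taken
after and $t7, $t7, 15: $t7=1&15=1
after sub $t0, $t0, 1: $t0=6-1=5
cmp $t0, 1  (cmp 5,1)
bgt body: taken
after and $t7, $t7, 15: $t7=1&15=1
after sub $t0, $t0, 1: $t0=5-1=4
cmp $t0, 1  (cmp 4,1)
bgt body: taken
after and $t7, $t7, 15: $t7=1&15=1
after sub $t0, $t0, 1: $t0=4-1=3
cmp $t0, 1  (cmp 3,1)
bgt body: taken
after and $t7, $t7, 15: $t7=1&15=1
after sub $t0, $t0, 1: $t0=3-1=2
cmp $t0, 1  (cmp 2,1)
bgt body: taken
after and $t7, $t7, 15: $t7=1&15=1
after sub $t0, $t0, 1: $t0=2-1=1
cmp $t0, 1  (cmp 1,1)
bgt body: not taken
after sll $t7, $t7, 4: $t7=1<<4=16
halt.

16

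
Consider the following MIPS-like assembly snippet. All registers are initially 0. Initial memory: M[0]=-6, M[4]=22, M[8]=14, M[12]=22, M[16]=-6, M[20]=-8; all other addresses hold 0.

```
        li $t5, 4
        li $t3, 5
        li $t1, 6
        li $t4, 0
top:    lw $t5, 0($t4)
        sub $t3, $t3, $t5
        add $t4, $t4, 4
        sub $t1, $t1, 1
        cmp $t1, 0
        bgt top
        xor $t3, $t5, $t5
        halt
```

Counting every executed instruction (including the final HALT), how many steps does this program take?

li $t5, 4 → $t5=4
li $t3, 5 → $t3=5
li $t1, 6 → $t1=6
li $t4, 0 → $t4=0
lw $t5, 0($t4) → $t5=M[0]=-6
sub $t3, $t3, $t5 → $t3=5-(-6)=11
add $t4, $t4, 4 → $t4=0+4=4
sub $t1, $t1, 1 → $t1=6-1=5
cmp $t1, 0  (cmp 5,0)
bgt top: taken
lw $t5, 0($t4) → $t5=M[4]=22
sub $t3, $t3, $t5 → $t3=11-22=-11
add $t4, $t4, 4 → $t4=4+4=8
sub $t1, $t1, 1 → $t1=5-1=4
cmp $t1, 0  (cmp 4,0)
bgt top: taken
lw $t5, 0($t4) → $t5=M[8]=14
sub $t3, $t3, $t5 → $t3=(-11)-14=-25
add $t4, $t4, 4 → $t4=8+4=12
sub $t1, $t1, 1 → $t1=4-1=3
cmp $t1, 0  (cmp 3,0)
bgt top: taken
lw $t5, 0($t4) → $t5=M[12]=22
sub $t3, $t3, $t5 → $t3=(-25)-22=-47
add $t4, $t4, 4 → $t4=12+4=16
sub $t1, $t1, 1 → $t1=3-1=2
cmp $t1, 0  (cmp 2,0)
bgt top: taken
lw $t5, 0($t4) → $t5=M[16]=-6
sub $t3, $t3, $t5 → $t3=(-47)-(-6)=-41
add $t4, $t4, 4 → $t4=16+4=20
sub $t1, $t1, 1 → $t1=2-1=1
cmp $t1, 0  (cmp 1,0)
bgt top: taken
lw $t5, 0($t4) → $t5=M[20]=-8
sub $t3, $t3, $t5 → $t3=(-41)-(-8)=-33
add $t4, $t4, 4 → $t4=20+4=24
sub $t1, $t1, 1 → $t1=1-1=0
cmp $t1, 0  (cmp 0,0)
bgt top: not taken
xor $t3, $t5, $t5 → $t3=(-8)^(-8)=0
halt.
Total executed instructions: 42.

42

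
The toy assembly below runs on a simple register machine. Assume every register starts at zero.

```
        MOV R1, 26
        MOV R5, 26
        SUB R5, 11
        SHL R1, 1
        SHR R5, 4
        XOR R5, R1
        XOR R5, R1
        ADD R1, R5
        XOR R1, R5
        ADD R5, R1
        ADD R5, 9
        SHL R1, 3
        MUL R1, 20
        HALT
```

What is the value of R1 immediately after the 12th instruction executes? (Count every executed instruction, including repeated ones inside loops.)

MOV R1, 26 → R1=26
MOV R5, 26 → R5=26
SUB R5, 11 → R5=26-11=15
SHL R1, 1 → R1=26<<1=52
SHR R5, 4 → R5=15>>4=0
XOR R5, R1 → R5=0^52=52
XOR R5, R1 → R5=52^52=0
ADD R1, R5 → R1=52+0=52
XOR R1, R5 → R1=52^0=52
ADD R5, R1 → R5=0+52=52
ADD R5, 9 → R5=52+9=61
SHL R1, 3 → R1=52<<3=416
After step 12: R1 = 416.

416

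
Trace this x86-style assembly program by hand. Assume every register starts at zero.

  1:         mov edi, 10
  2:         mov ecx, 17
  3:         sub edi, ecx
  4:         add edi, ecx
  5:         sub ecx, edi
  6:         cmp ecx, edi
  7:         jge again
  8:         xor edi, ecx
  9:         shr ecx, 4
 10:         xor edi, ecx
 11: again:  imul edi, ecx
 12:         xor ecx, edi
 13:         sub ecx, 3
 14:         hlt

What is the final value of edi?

0

mov edi, 10 → edi=10
mov ecx, 17 → ecx=17
sub edi, ecx → edi=10-17=-7
add edi, ecx → edi=(-7)+17=10
sub ecx, edi → ecx=17-10=7
cmp ecx, edi  (cmp 7,10)
jge again: not taken
xor edi, ecx → edi=10^7=13
shr ecx, 4 → ecx=7>>4=0
xor edi, ecx → edi=13^0=13
imul edi, ecx → edi=13*0=0
xor ecx, edi → ecx=0^0=0
sub ecx, 3 → ecx=0-3=-3
halt.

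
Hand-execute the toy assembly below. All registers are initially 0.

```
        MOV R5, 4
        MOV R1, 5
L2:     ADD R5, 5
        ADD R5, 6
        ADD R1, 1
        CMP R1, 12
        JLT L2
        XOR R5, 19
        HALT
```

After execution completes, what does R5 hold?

R5=4
R1=5
R5=4+5=9
R5=9+6=15
R1=5+1=6
CMP R1, 12  (cmp 6,12)
JLT L2: taken
R5=15+5=20
R5=20+6=26
R1=6+1=7
CMP R1, 12  (cmp 7,12)
JLT L2: taken
R5=26+5=31
R5=31+6=37
R1=7+1=8
CMP R1, 12  (cmp 8,12)
JLT L2: taken
R5=37+5=42
R5=42+6=48
R1=8+1=9
CMP R1, 12  (cmp 9,12)
JLT L2: taken
R5=48+5=53
R5=53+6=59
R1=9+1=10
CMP R1, 12  (cmp 10,12)
JLT L2: taken
R5=59+5=64
R5=64+6=70
R1=10+1=11
CMP R1, 12  (cmp 11,12)
JLT L2: taken
R5=70+5=75
R5=75+6=81
R1=11+1=12
CMP R1, 12  (cmp 12,12)
JLT L2: not taken
R5=81^19=66
halt.

66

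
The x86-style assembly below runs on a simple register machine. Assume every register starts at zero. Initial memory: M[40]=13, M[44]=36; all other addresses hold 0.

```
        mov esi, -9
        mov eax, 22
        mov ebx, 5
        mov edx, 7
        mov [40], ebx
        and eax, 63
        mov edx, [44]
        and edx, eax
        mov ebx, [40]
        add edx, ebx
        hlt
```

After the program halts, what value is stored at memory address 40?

5

after mov esi, -9: esi=-9
after mov eax, 22: eax=22
after mov ebx, 5: ebx=5
after mov edx, 7: edx=7
mov [40], ebx → M[40]=5
after and eax, 63: eax=22&63=22
after mov edx, [44]: edx=M[44]=36
after and edx, eax: edx=36&22=4
after mov ebx, [40]: ebx=M[40]=5
after add edx, ebx: edx=4+5=9
halt.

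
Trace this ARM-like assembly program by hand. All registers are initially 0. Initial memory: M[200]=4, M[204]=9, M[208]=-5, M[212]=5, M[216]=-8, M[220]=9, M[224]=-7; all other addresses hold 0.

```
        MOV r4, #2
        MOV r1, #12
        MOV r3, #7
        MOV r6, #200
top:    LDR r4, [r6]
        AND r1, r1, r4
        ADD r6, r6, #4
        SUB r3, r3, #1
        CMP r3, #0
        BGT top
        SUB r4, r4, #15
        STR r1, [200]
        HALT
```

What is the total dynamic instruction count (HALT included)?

after MOV r4, #2: r4=2
after MOV r1, #12: r1=12
after MOV r3, #7: r3=7
after MOV r6, #200: r6=200
after LDR r4, [r6]: r4=M[200]=4
after AND r1, r1, r4: r1=12&4=4
after ADD r6, r6, #4: r6=200+4=204
after SUB r3, r3, #1: r3=7-1=6
CMP r3, #0  (cmp 6,0)
BGT top: taken
after LDR r4, [r6]: r4=M[204]=9
after AND r1, r1, r4: r1=4&9=0
after ADD r6, r6, #4: r6=204+4=208
after SUB r3, r3, #1: r3=6-1=5
CMP r3, #0  (cmp 5,0)
BGT top: taken
after LDR r4, [r6]: r4=M[208]=-5
after AND r1, r1, r4: r1=0&(-5)=0
after ADD r6, r6, #4: r6=208+4=212
after SUB r3, r3, #1: r3=5-1=4
CMP r3, #0  (cmp 4,0)
BGT top: taken
after LDR r4, [r6]: r4=M[212]=5
after AND r1, r1, r4: r1=0&5=0
after ADD r6, r6, #4: r6=212+4=216
after SUB r3, r3, #1: r3=4-1=3
CMP r3, #0  (cmp 3,0)
BGT top: taken
after LDR r4, [r6]: r4=M[216]=-8
after AND r1, r1, r4: r1=0&(-8)=0
after ADD r6, r6, #4: r6=216+4=220
after SUB r3, r3, #1: r3=3-1=2
CMP r3, #0  (cmp 2,0)
BGT top: taken
after LDR r4, [r6]: r4=M[220]=9
after AND r1, r1, r4: r1=0&9=0
after ADD r6, r6, #4: r6=220+4=224
after SUB r3, r3, #1: r3=2-1=1
CMP r3, #0  (cmp 1,0)
BGT top: taken
after LDR r4, [r6]: r4=M[224]=-7
after AND r1, r1, r4: r1=0&(-7)=0
after ADD r6, r6, #4: r6=224+4=228
after SUB r3, r3, #1: r3=1-1=0
CMP r3, #0  (cmp 0,0)
BGT top: not taken
after SUB r4, r4, #15: r4=(-7)-15=-22
STR r1, [200] → M[200]=0
halt.
Total executed instructions: 49.

49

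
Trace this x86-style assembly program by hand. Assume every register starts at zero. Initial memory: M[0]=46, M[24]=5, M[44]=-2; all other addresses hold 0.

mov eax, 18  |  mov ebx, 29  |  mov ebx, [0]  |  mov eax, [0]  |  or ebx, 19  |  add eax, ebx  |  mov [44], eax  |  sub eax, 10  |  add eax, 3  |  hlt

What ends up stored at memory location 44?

eax=18
ebx=29
ebx=M[0]=46
eax=M[0]=46
ebx=46|19=63
eax=46+63=109
mov [44], eax → M[44]=109
eax=109-10=99
eax=99+3=102
halt.

109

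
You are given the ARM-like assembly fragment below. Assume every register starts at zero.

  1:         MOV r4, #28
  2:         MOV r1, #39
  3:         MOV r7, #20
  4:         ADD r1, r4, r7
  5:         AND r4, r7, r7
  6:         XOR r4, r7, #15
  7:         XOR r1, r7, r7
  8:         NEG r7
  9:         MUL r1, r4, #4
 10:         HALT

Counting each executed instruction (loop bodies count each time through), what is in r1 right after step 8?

0

after MOV r4, #28: r4=28
after MOV r1, #39: r1=39
after MOV r7, #20: r7=20
after ADD r1, r4, r7: r1=28+20=48
after AND r4, r7, r7: r4=20&20=20
after XOR r4, r7, #15: r4=20^15=27
after XOR r1, r7, r7: r1=20^20=0
after NEG r7: r7=-(20)=-20
After step 8: r1 = 0.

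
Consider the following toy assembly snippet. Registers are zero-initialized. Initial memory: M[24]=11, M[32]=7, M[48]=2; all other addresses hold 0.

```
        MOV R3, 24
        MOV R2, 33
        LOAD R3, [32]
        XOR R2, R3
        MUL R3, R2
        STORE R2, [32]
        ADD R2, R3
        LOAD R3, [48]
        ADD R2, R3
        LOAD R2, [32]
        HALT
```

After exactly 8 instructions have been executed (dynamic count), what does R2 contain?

MOV R3, 24 → R3=24
MOV R2, 33 → R2=33
LOAD R3, [32] → R3=M[32]=7
XOR R2, R3 → R2=33^7=38
MUL R3, R2 → R3=7*38=266
STORE R2, [32] → M[32]=38
ADD R2, R3 → R2=38+266=304
LOAD R3, [48] → R3=M[48]=2
After step 8: R2 = 304.

304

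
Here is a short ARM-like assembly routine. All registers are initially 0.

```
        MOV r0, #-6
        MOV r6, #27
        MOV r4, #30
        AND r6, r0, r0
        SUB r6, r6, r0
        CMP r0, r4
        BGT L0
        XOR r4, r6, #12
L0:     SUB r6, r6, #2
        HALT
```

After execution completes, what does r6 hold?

r0=-6
r6=27
r4=30
r6=(-6)&(-6)=-6
r6=(-6)-(-6)=0
CMP r0, r4  (cmp -6,30)
BGT L0: not taken
r4=0^12=12
r6=0-2=-2
halt.

-2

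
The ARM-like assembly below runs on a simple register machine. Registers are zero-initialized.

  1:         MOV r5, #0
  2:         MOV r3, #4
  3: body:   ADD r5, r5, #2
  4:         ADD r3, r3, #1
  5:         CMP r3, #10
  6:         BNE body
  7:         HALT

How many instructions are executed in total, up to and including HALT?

after MOV r5, #0: r5=0
after MOV r3, #4: r3=4
after ADD r5, r5, #2: r5=0+2=2
after ADD r3, r3, #1: r3=4+1=5
CMP r3, #10  (cmp 5,10)
BNE body: taken
after ADD r5, r5, #2: r5=2+2=4
after ADD r3, r3, #1: r3=5+1=6
CMP r3, #10  (cmp 6,10)
BNE body: taken
after ADD r5, r5, #2: r5=4+2=6
after ADD r3, r3, #1: r3=6+1=7
CMP r3, #10  (cmp 7,10)
BNE body: taken
after ADD r5, r5, #2: r5=6+2=8
after ADD r3, r3, #1: r3=7+1=8
CMP r3, #10  (cmp 8,10)
BNE body: taken
after ADD r5, r5, #2: r5=8+2=10
after ADD r3, r3, #1: r3=8+1=9
CMP r3, #10  (cmp 9,10)
BNE body: taken
after ADD r5, r5, #2: r5=10+2=12
after ADD r3, r3, #1: r3=9+1=10
CMP r3, #10  (cmp 10,10)
BNE body: not taken
halt.
Total executed instructions: 27.

27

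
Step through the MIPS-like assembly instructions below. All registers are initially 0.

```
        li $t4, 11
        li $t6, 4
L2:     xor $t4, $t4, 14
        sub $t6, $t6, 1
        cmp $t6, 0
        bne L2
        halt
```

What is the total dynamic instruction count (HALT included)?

$t4=11
$t6=4
$t4=11^14=5
$t6=4-1=3
cmp $t6, 0  (cmp 3,0)
bne L2: taken
$t4=5^14=11
$t6=3-1=2
cmp $t6, 0  (cmp 2,0)
bne L2: taken
$t4=11^14=5
$t6=2-1=1
cmp $t6, 0  (cmp 1,0)
bne L2: taken
$t4=5^14=11
$t6=1-1=0
cmp $t6, 0  (cmp 0,0)
bne L2: not taken
halt.
Total executed instructions: 19.

19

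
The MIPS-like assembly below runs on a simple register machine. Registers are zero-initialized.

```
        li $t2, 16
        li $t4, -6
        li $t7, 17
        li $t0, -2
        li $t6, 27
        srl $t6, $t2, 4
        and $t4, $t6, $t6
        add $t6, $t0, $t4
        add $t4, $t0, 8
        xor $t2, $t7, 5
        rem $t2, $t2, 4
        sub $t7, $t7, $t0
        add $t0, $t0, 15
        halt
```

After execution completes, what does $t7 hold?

19

after li $t2, 16: $t2=16
after li $t4, -6: $t4=-6
after li $t7, 17: $t7=17
after li $t0, -2: $t0=-2
after li $t6, 27: $t6=27
after srl $t6, $t2, 4: $t6=16>>4=1
after and $t4, $t6, $t6: $t4=1&1=1
after add $t6, $t0, $t4: $t6=(-2)+1=-1
after add $t4, $t0, 8: $t4=(-2)+8=6
after xor $t2, $t7, 5: $t2=17^5=20
after rem $t2, $t2, 4: $t2=20%4=0
after sub $t7, $t7, $t0: $t7=17-(-2)=19
after add $t0, $t0, 15: $t0=(-2)+15=13
halt.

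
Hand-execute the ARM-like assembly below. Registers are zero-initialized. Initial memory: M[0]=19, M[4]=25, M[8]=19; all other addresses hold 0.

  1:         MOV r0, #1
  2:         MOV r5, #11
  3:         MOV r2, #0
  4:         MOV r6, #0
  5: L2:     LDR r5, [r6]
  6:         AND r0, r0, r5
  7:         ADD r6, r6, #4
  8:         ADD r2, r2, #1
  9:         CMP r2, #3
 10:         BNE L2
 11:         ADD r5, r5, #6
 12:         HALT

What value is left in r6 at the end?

12

after MOV r0, #1: r0=1
after MOV r5, #11: r5=11
after MOV r2, #0: r2=0
after MOV r6, #0: r6=0
after LDR r5, [r6]: r5=M[0]=19
after AND r0, r0, r5: r0=1&19=1
after ADD r6, r6, #4: r6=0+4=4
after ADD r2, r2, #1: r2=0+1=1
CMP r2, #3  (cmp 1,3)
BNE L2: taken
after LDR r5, [r6]: r5=M[4]=25
after AND r0, r0, r5: r0=1&25=1
after ADD r6, r6, #4: r6=4+4=8
after ADD r2, r2, #1: r2=1+1=2
CMP r2, #3  (cmp 2,3)
BNE L2: taken
after LDR r5, [r6]: r5=M[8]=19
after AND r0, r0, r5: r0=1&19=1
after ADD r6, r6, #4: r6=8+4=12
after ADD r2, r2, #1: r2=2+1=3
CMP r2, #3  (cmp 3,3)
BNE L2: not taken
after ADD r5, r5, #6: r5=19+6=25
halt.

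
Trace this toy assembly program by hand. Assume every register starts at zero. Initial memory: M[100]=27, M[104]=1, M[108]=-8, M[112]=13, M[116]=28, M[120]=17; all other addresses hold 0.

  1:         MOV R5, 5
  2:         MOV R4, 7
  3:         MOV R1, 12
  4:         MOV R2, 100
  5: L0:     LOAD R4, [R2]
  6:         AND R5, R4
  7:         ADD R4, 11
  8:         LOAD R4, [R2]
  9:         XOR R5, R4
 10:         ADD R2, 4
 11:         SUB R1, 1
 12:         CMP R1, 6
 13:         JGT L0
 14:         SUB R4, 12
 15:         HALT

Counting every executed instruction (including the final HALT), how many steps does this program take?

60

MOV R5, 5 → R5=5
MOV R4, 7 → R4=7
MOV R1, 12 → R1=12
MOV R2, 100 → R2=100
LOAD R4, [R2] → R4=M[100]=27
AND R5, R4 → R5=5&27=1
ADD R4, 11 → R4=27+11=38
LOAD R4, [R2] → R4=M[100]=27
XOR R5, R4 → R5=1^27=26
ADD R2, 4 → R2=100+4=104
SUB R1, 1 → R1=12-1=11
CMP R1, 6  (cmp 11,6)
JGT L0: taken
LOAD R4, [R2] → R4=M[104]=1
AND R5, R4 → R5=26&1=0
ADD R4, 11 → R4=1+11=12
LOAD R4, [R2] → R4=M[104]=1
XOR R5, R4 → R5=0^1=1
ADD R2, 4 → R2=104+4=108
SUB R1, 1 → R1=11-1=10
CMP R1, 6  (cmp 10,6)
JGT L0: taken
LOAD R4, [R2] → R4=M[108]=-8
AND R5, R4 → R5=1&(-8)=0
ADD R4, 11 → R4=(-8)+11=3
LOAD R4, [R2] → R4=M[108]=-8
XOR R5, R4 → R5=0^(-8)=-8
ADD R2, 4 → R2=108+4=112
SUB R1, 1 → R1=10-1=9
CMP R1, 6  (cmp 9,6)
JGT L0: taken
LOAD R4, [R2] → R4=M[112]=13
AND R5, R4 → R5=(-8)&13=8
ADD R4, 11 → R4=13+11=24
LOAD R4, [R2] → R4=M[112]=13
XOR R5, R4 → R5=8^13=5
ADD R2, 4 → R2=112+4=116
SUB R1, 1 → R1=9-1=8
CMP R1, 6  (cmp 8,6)
JGT L0: taken
LOAD R4, [R2] → R4=M[116]=28
AND R5, R4 → R5=5&28=4
ADD R4, 11 → R4=28+11=39
LOAD R4, [R2] → R4=M[116]=28
XOR R5, R4 → R5=4^28=24
ADD R2, 4 → R2=116+4=120
SUB R1, 1 → R1=8-1=7
CMP R1, 6  (cmp 7,6)
JGT L0: taken
LOAD R4, [R2] → R4=M[120]=17
AND R5, R4 → R5=24&17=16
ADD R4, 11 → R4=17+11=28
LOAD R4, [R2] → R4=M[120]=17
XOR R5, R4 → R5=16^17=1
ADD R2, 4 → R2=120+4=124
SUB R1, 1 → R1=7-1=6
CMP R1, 6  (cmp 6,6)
JGT L0: not taken
SUB R4, 12 → R4=17-12=5
halt.
Total executed instructions: 60.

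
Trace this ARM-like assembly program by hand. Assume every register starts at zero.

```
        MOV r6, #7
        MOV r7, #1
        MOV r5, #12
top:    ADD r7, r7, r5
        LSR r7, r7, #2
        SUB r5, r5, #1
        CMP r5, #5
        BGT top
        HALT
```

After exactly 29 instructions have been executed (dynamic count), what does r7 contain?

9

r6=7
r7=1
r5=12
r7=1+12=13
r7=13>>2=3
r5=12-1=11
CMP r5, #5  (cmp 11,5)
BGT top: taken
r7=3+11=14
r7=14>>2=3
r5=11-1=10
CMP r5, #5  (cmp 10,5)
BGT top: taken
r7=3+10=13
r7=13>>2=3
r5=10-1=9
CMP r5, #5  (cmp 9,5)
BGT top: taken
r7=3+9=12
r7=12>>2=3
r5=9-1=8
CMP r5, #5  (cmp 8,5)
BGT top: taken
r7=3+8=11
r7=11>>2=2
r5=8-1=7
CMP r5, #5  (cmp 7,5)
BGT top: taken
r7=2+7=9
After step 29: r7 = 9.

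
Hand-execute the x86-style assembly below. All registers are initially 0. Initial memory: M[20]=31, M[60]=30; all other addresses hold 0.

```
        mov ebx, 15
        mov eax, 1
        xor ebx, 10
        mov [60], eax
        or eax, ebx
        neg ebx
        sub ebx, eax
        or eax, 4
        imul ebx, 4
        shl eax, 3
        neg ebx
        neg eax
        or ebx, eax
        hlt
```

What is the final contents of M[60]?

mov ebx, 15 → ebx=15
mov eax, 1 → eax=1
xor ebx, 10 → ebx=15^10=5
mov [60], eax → M[60]=1
or eax, ebx → eax=1|5=5
neg ebx → ebx=-(5)=-5
sub ebx, eax → ebx=(-5)-5=-10
or eax, 4 → eax=5|4=5
imul ebx, 4 → ebx=(-10)*4=-40
shl eax, 3 → eax=5<<3=40
neg ebx → ebx=-(-40)=40
neg eax → eax=-(40)=-40
or ebx, eax → ebx=40|(-40)=-8
halt.

1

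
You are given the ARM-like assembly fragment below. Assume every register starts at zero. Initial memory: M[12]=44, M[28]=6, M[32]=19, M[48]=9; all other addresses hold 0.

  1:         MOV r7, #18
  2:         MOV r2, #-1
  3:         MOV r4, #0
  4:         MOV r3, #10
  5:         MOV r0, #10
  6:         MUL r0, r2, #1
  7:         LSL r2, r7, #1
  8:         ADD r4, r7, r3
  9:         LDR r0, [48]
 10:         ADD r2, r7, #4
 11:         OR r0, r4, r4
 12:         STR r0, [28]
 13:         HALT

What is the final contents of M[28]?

28

after MOV r7, #18: r7=18
after MOV r2, #-1: r2=-1
after MOV r4, #0: r4=0
after MOV r3, #10: r3=10
after MOV r0, #10: r0=10
after MUL r0, r2, #1: r0=(-1)*1=-1
after LSL r2, r7, #1: r2=18<<1=36
after ADD r4, r7, r3: r4=18+10=28
after LDR r0, [48]: r0=M[48]=9
after ADD r2, r7, #4: r2=18+4=22
after OR r0, r4, r4: r0=28|28=28
STR r0, [28] → M[28]=28
halt.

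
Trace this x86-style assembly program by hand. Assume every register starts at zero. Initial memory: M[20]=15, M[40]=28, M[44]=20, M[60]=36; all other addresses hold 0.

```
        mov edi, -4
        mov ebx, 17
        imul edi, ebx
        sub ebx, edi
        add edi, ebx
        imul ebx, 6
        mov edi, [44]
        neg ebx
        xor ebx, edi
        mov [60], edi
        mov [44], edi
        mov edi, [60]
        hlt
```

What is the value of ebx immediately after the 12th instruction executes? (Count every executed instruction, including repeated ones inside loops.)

-490

after mov edi, -4: edi=-4
after mov ebx, 17: ebx=17
after imul edi, ebx: edi=(-4)*17=-68
after sub ebx, edi: ebx=17-(-68)=85
after add edi, ebx: edi=(-68)+85=17
after imul ebx, 6: ebx=85*6=510
after mov edi, [44]: edi=M[44]=20
after neg ebx: ebx=-(510)=-510
after xor ebx, edi: ebx=(-510)^20=-490
mov [60], edi → M[60]=20
mov [44], edi → M[44]=20
after mov edi, [60]: edi=M[60]=20
After step 12: ebx = -490.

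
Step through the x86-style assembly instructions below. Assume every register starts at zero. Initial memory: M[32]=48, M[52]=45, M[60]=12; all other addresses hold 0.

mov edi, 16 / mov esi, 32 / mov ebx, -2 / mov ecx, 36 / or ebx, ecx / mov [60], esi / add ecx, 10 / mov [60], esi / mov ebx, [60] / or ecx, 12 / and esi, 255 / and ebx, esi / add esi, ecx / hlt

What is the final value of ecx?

edi=16
esi=32
ebx=-2
ecx=36
ebx=(-2)|36=-2
mov [60], esi → M[60]=32
ecx=36+10=46
mov [60], esi → M[60]=32
ebx=M[60]=32
ecx=46|12=46
esi=32&255=32
ebx=32&32=32
esi=32+46=78
halt.

46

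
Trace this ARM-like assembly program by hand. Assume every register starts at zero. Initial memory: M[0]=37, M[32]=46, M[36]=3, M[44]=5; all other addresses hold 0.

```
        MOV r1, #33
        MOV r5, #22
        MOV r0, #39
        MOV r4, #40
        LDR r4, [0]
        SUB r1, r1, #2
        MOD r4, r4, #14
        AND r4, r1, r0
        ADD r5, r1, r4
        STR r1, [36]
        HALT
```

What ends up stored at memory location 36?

31

r1=33
r5=22
r0=39
r4=40
r4=M[0]=37
r1=33-2=31
r4=37%14=9
r4=31&39=7
r5=31+7=38
STR r1, [36] → M[36]=31
halt.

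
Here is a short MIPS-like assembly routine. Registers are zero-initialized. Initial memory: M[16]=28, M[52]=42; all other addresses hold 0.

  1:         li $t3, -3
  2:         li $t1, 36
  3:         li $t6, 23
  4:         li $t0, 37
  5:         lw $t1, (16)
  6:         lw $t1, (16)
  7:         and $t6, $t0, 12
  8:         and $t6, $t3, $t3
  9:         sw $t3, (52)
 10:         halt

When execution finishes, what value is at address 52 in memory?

after li $t3, -3: $t3=-3
after li $t1, 36: $t1=36
after li $t6, 23: $t6=23
after li $t0, 37: $t0=37
after lw $t1, (16): $t1=M[16]=28
after lw $t1, (16): $t1=M[16]=28
after and $t6, $t0, 12: $t6=37&12=4
after and $t6, $t3, $t3: $t6=(-3)&(-3)=-3
sw $t3, (52) → M[52]=-3
halt.

-3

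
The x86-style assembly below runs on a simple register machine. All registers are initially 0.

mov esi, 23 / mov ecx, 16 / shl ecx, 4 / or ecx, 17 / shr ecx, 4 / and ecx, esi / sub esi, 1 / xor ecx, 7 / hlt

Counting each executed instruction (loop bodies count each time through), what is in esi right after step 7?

after mov esi, 23: esi=23
after mov ecx, 16: ecx=16
after shl ecx, 4: ecx=16<<4=256
after or ecx, 17: ecx=256|17=273
after shr ecx, 4: ecx=273>>4=17
after and ecx, esi: ecx=17&23=17
after sub esi, 1: esi=23-1=22
After step 7: esi = 22.

22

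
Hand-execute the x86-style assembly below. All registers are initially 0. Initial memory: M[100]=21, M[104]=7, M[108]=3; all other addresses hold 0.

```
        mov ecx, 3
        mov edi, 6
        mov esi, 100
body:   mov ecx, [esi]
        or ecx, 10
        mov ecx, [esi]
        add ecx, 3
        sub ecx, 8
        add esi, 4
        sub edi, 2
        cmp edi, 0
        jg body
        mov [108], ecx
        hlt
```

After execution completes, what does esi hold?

112

mov ecx, 3 → ecx=3
mov edi, 6 → edi=6
mov esi, 100 → esi=100
mov ecx, [esi] → ecx=M[100]=21
or ecx, 10 → ecx=21|10=31
mov ecx, [esi] → ecx=M[100]=21
add ecx, 3 → ecx=21+3=24
sub ecx, 8 → ecx=24-8=16
add esi, 4 → esi=100+4=104
sub edi, 2 → edi=6-2=4
cmp edi, 0  (cmp 4,0)
jg body: taken
mov ecx, [esi] → ecx=M[104]=7
or ecx, 10 → ecx=7|10=15
mov ecx, [esi] → ecx=M[104]=7
add ecx, 3 → ecx=7+3=10
sub ecx, 8 → ecx=10-8=2
add esi, 4 → esi=104+4=108
sub edi, 2 → edi=4-2=2
cmp edi, 0  (cmp 2,0)
jg body: taken
mov ecx, [esi] → ecx=M[108]=3
or ecx, 10 → ecx=3|10=11
mov ecx, [esi] → ecx=M[108]=3
add ecx, 3 → ecx=3+3=6
sub ecx, 8 → ecx=6-8=-2
add esi, 4 → esi=108+4=112
sub edi, 2 → edi=2-2=0
cmp edi, 0  (cmp 0,0)
jg body: not taken
mov [108], ecx → M[108]=-2
halt.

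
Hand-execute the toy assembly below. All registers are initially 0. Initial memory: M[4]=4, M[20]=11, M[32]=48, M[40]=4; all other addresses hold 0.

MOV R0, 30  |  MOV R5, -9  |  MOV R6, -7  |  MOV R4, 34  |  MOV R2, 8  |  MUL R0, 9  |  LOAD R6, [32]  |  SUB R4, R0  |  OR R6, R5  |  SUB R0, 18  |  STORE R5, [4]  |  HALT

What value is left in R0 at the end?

252

MOV R0, 30 → R0=30
MOV R5, -9 → R5=-9
MOV R6, -7 → R6=-7
MOV R4, 34 → R4=34
MOV R2, 8 → R2=8
MUL R0, 9 → R0=30*9=270
LOAD R6, [32] → R6=M[32]=48
SUB R4, R0 → R4=34-270=-236
OR R6, R5 → R6=48|(-9)=-9
SUB R0, 18 → R0=270-18=252
STORE R5, [4] → M[4]=-9
halt.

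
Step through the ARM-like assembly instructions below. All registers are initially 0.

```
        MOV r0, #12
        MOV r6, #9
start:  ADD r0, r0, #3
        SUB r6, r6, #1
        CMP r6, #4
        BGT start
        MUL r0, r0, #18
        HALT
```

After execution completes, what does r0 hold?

486

after MOV r0, #12: r0=12
after MOV r6, #9: r6=9
after ADD r0, r0, #3: r0=12+3=15
after SUB r6, r6, #1: r6=9-1=8
CMP r6, #4  (cmp 8,4)
BGT start: taken
after ADD r0, r0, #3: r0=15+3=18
after SUB r6, r6, #1: r6=8-1=7
CMP r6, #4  (cmp 7,4)
BGT start: taken
after ADD r0, r0, #3: r0=18+3=21
after SUB r6, r6, #1: r6=7-1=6
CMP r6, #4  (cmp 6,4)
BGT start: taken
after ADD r0, r0, #3: r0=21+3=24
after SUB r6, r6, #1: r6=6-1=5
CMP r6, #4  (cmp 5,4)
BGT start: taken
after ADD r0, r0, #3: r0=24+3=27
after SUB r6, r6, #1: r6=5-1=4
CMP r6, #4  (cmp 4,4)
BGT start: not taken
after MUL r0, r0, #18: r0=27*18=486
halt.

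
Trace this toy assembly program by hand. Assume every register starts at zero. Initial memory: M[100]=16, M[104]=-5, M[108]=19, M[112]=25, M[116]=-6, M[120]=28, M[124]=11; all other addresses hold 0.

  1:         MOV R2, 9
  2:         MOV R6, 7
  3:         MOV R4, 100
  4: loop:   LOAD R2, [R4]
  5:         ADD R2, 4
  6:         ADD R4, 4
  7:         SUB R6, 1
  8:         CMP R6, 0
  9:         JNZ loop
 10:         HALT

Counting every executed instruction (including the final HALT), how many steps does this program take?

R2=9
R6=7
R4=100
R2=M[100]=16
R2=16+4=20
R4=100+4=104
R6=7-1=6
CMP R6, 0  (cmp 6,0)
JNZ loop: taken
R2=M[104]=-5
R2=(-5)+4=-1
R4=104+4=108
R6=6-1=5
CMP R6, 0  (cmp 5,0)
JNZ loop: taken
R2=M[108]=19
R2=19+4=23
R4=108+4=112
R6=5-1=4
CMP R6, 0  (cmp 4,0)
JNZ loop: taken
R2=M[112]=25
R2=25+4=29
R4=112+4=116
R6=4-1=3
CMP R6, 0  (cmp 3,0)
JNZ loop: taken
R2=M[116]=-6
R2=(-6)+4=-2
R4=116+4=120
R6=3-1=2
CMP R6, 0  (cmp 2,0)
JNZ loop: taken
R2=M[120]=28
R2=28+4=32
R4=120+4=124
R6=2-1=1
CMP R6, 0  (cmp 1,0)
JNZ loop: taken
R2=M[124]=11
R2=11+4=15
R4=124+4=128
R6=1-1=0
CMP R6, 0  (cmp 0,0)
JNZ loop: not taken
halt.
Total executed instructions: 46.

46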